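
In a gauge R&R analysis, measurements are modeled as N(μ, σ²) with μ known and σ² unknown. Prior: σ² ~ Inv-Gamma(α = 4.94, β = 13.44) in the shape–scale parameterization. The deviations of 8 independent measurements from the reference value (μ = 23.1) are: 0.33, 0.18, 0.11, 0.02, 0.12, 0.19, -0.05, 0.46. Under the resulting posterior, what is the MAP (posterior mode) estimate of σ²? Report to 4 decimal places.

With known mean μ and an Inverse-Gamma(α, β) prior on σ², the Normal likelihood is conjugate: posterior is Inv-Gamma(α + n/2, β + Σ(xᵢ−μ)²/2).
Σ(xᵢ−μ)² = (0.33)² + (0.18)² + (0.11)² + (0.02)² + (0.12)² + (0.19)² + (-0.05)² + (0.46)² = 0.4184.
Posterior: Inv-Gamma(4.94 + 8/2, 13.44 + 0.4184/2) = Inv-Gamma(8.94, 13.64920).
Mode = β/(α+1) = 13.64920/9.94 = 1.3732.

1.3732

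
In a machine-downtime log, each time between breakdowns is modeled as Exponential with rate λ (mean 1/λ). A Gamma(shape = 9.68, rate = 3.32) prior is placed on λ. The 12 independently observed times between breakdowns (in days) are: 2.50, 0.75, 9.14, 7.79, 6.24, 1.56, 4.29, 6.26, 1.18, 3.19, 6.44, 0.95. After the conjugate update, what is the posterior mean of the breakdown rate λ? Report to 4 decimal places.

With a Gamma(shape α, rate β) prior on the exponential rate λ, the posterior after n observations with total T = Σxᵢ is Gamma(α+n, β+T).
Sum of observations T = 50.29 days; n = 12.
Posterior: Gamma(9.68+12, 3.32+50.29) = Gamma(21.68, 53.61).
Posterior mean of λ = α/β = 21.68/53.61 = 0.4044.

0.4044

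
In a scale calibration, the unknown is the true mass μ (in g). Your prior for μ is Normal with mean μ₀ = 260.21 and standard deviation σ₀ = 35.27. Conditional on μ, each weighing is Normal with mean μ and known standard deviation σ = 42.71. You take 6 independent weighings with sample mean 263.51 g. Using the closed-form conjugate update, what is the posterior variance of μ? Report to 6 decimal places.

244.314206

For Normal data with known variance σ², a Normal(μ₀, σ₀²) prior on μ is conjugate. Posterior precision = 1/σ₀² + n/σ²; posterior mean is the precision-weighted average of μ₀ and x̄.
σ₀² = 35.27² = 1243.9729, σ² = 42.71² = 1824.1441; σ² + n·σ₀² = 1824.1441 + 6·1243.9729 = 9287.9815.
Posterior precision = 1/σ₀² + n/σ² = 1/1243.9729 + 6/1824.1441 = (σ² + n·σ₀²)/(σ₀²σ²) = 9287.9815/(1243.9729·1824.1441); posterior variance σₙ² = σ₀²σ²/(σ² + n·σ₀²) = 1243.9729·1824.1441/9287.9815 = 244.314206.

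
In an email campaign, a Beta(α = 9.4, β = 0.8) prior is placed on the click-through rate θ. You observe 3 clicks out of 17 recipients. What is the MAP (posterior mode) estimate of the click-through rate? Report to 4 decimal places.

The Beta prior is conjugate to a Binomial/Bernoulli likelihood; the update adds successes to α and failures to β.
Posterior: Beta(α+k, β+n−k) = Beta(9.4+3, 0.8+14) = Beta(12.4, 14.8).
Mode of Beta(a,b) for a,b>1 is (a−1)/(a+b−2) = 11.4/25.2 = 0.4524.

0.4524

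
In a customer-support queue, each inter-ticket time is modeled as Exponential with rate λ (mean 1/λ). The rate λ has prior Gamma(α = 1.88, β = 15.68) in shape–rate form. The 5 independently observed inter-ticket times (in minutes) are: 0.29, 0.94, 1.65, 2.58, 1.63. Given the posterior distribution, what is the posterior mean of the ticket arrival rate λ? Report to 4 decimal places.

0.3022

With a Gamma(shape α, rate β) prior on the exponential rate λ, the posterior after n observations with total T = Σxᵢ is Gamma(α+n, β+T).
Sum of observations T = 7.09 minutes; n = 5.
Posterior: Gamma(1.88+5, 15.68+7.09) = Gamma(6.88, 22.77).
Posterior mean of λ = α/β = 6.88/22.77 = 0.3022.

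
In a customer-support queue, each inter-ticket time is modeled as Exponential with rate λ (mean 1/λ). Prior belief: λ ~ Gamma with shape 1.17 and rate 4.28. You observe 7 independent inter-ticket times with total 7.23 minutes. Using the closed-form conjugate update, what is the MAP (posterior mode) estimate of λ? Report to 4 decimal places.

With a Gamma(shape α, rate β) prior on the exponential rate λ, the posterior after n observations with total T = Σxᵢ is Gamma(α+n, β+T).
Posterior: Gamma(1.17+7, 4.28+7.23) = Gamma(8.17, 11.51).
Mode = (α−1)/β = 0.6229.

0.6229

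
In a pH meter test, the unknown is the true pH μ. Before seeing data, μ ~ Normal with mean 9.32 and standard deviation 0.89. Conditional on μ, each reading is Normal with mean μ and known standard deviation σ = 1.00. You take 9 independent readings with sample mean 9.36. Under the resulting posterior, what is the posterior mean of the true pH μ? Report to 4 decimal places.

For Normal data with known variance σ², a Normal(μ₀, σ₀²) prior on μ is conjugate. Posterior precision = 1/σ₀² + n/σ²; posterior mean is the precision-weighted average of μ₀ and x̄.
n·x̄ = 9·9.36 = 84.24.
σ₀² = 0.89² = 0.7921, σ² = 1.00² = 1; σ² + n·σ₀² = 1 + 9·0.7921 = 8.1289.
Posterior mean = (μ₀/σ₀² + n·x̄/σ²)/(1/σ₀² + n/σ²) = (σ²·μ₀ + σ₀²·n·x̄)/(σ² + n·σ₀²) = (1·9.32 + 0.7921·84.24)/8.1289 = 76.046504/8.1289 = 9.3551.

9.3551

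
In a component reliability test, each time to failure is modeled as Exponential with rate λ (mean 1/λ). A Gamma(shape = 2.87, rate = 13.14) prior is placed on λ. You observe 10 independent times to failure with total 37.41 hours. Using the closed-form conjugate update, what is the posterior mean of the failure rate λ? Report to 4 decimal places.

With a Gamma(shape α, rate β) prior on the exponential rate λ, the posterior after n observations with total T = Σxᵢ is Gamma(α+n, β+T).
Posterior: Gamma(2.87+10, 13.14+37.41) = Gamma(12.87, 50.55).
Posterior mean of λ = α/β = 12.87/50.55 = 0.2546.

0.2546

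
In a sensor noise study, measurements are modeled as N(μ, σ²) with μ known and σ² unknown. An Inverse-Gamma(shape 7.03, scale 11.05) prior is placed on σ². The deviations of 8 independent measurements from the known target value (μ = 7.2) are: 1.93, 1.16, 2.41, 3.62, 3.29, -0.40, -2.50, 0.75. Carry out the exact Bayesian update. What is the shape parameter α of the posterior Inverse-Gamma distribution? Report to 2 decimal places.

11.03

With known mean μ and an Inverse-Gamma(α, β) prior on σ², the Normal likelihood is conjugate: posterior is Inv-Gamma(α + n/2, β + Σ(xᵢ−μ)²/2).
Σ(xᵢ−μ)² = (1.93)² + (1.16)² + (2.41)² + (3.62)² + (3.29)² + (-0.40)² + (-2.50)² + (0.75)² = 41.7796.
Posterior: Inv-Gamma(7.03 + 8/2, 11.05 + 41.7796/2) = Inv-Gamma(11.03, 31.93980).
Posterior α = 11.03.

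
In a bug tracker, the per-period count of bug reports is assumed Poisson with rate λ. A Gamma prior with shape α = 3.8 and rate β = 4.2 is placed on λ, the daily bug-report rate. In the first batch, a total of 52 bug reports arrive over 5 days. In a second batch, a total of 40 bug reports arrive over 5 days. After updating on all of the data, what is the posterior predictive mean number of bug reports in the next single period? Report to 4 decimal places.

With a Gamma(shape α, rate β) prior, the Poisson likelihood is conjugate: the posterior is Gamma(α + ΣXᵢ, β + n).
After batch 1: Gamma(α+S, β+n) = Gamma(3.8+52, 4.2+5) = Gamma(55.8, 9.2).
After batch 2: Gamma(α+S, β+n) = Gamma(55.8+40, 9.2+5) = Gamma(95.8, 14.2).
The predictive distribution for one future period is NegBinom with mean α/β = 6.7465.

6.7465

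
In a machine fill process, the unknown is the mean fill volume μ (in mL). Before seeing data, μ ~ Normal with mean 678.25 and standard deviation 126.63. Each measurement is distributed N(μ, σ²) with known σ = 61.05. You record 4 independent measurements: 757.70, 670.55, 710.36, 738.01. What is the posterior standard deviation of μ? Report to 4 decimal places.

29.6750

For Normal data with known variance σ², a Normal(μ₀, σ₀²) prior on μ is conjugate. Posterior precision = 1/σ₀² + n/σ²; posterior mean is the precision-weighted average of μ₀ and x̄.
σ₀² = 126.63² = 16035.1569, σ² = 61.05² = 3727.1025; σ² + n·σ₀² = 3727.1025 + 4·16035.1569 = 67867.7301.
Posterior precision = 1/σ₀² + n/σ² = 1/16035.1569 + 4/3727.1025 = (σ² + n·σ₀²)/(σ₀²σ²) = 67867.7301/(16035.1569·3727.1025); posterior variance σₙ² = σ₀²σ²/(σ² + n·σ₀²) = 16035.1569·3727.1025/67867.7301 = 880.605161.
Posterior SD = √σₙ² = √(16035.1569·3727.1025/67867.7301) = 29.6750.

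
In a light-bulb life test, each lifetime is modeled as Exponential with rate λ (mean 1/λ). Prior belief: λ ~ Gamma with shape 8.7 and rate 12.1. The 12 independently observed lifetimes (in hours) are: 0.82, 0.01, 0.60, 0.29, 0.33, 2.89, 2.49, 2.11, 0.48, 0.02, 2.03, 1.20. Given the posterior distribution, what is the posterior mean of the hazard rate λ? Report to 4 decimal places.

With a Gamma(shape α, rate β) prior on the exponential rate λ, the posterior after n observations with total T = Σxᵢ is Gamma(α+n, β+T).
Sum of observations T = 13.27 hours; n = 12.
Posterior: Gamma(8.7+12, 12.1+13.27) = Gamma(20.7, 25.37).
Posterior mean of λ = α/β = 20.7/25.37 = 0.8159.

0.8159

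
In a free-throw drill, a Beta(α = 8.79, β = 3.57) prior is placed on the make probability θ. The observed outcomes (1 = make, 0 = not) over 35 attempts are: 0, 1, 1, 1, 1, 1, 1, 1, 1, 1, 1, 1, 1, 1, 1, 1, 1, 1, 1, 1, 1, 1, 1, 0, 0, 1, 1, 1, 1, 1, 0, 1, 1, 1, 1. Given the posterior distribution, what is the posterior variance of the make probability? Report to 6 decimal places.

0.002777

The Beta prior is conjugate to a Binomial/Bernoulli likelihood; the update adds successes to α and failures to β.
Posterior: Beta(α+k, β+n−k) = Beta(8.79+31, 3.57+4) = Beta(39.79, 7.57).
Var = αβ/((α+β)²(α+β+1)) = 39.79·7.57/(47.36²·48.36) = 0.002777.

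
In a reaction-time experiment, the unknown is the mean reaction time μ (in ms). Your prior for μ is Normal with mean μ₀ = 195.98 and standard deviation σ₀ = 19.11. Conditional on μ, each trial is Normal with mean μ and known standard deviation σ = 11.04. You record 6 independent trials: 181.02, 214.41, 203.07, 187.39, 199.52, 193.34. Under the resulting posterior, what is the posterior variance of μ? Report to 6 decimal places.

For Normal data with known variance σ², a Normal(μ₀, σ₀²) prior on μ is conjugate. Posterior precision = 1/σ₀² + n/σ²; posterior mean is the precision-weighted average of μ₀ and x̄.
σ₀² = 19.11² = 365.1921, σ² = 11.04² = 121.8816; σ² + n·σ₀² = 121.8816 + 6·365.1921 = 2313.0342.
Posterior precision = 1/σ₀² + n/σ² = 1/365.1921 + 6/121.8816 = (σ² + n·σ₀²)/(σ₀²σ²) = 2313.0342/(365.1921·121.8816); posterior variance σₙ² = σ₀²σ²/(σ² + n·σ₀²) = 365.1921·121.8816/2313.0342 = 19.243208.

19.243208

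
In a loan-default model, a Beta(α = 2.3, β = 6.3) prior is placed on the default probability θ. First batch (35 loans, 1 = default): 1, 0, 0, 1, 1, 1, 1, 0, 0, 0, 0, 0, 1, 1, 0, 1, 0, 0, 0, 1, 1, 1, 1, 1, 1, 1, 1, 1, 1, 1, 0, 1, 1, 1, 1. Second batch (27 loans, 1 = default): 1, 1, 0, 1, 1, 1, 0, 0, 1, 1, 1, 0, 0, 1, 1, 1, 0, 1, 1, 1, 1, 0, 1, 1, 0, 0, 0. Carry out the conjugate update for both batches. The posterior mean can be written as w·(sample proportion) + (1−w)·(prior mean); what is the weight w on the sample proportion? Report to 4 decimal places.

The Beta prior is conjugate to a Binomial/Bernoulli likelihood; the update adds successes to α and failures to β.
Total number of loans: n = 35 + 27 = 62.
Posterior mean = (α₀+k)/(α₀+β₀+n) = [n/(α₀+β₀+n)]·(k/n) + [(α₀+β₀)/(α₀+β₀+n)]·α₀/(α₀+β₀), so only n and the prior enter the weight.
The weight on the data is w = n/(α₀+β₀+n) = 62/(2.3+6.3+62) = 62/70.6 = 0.8782.

0.8782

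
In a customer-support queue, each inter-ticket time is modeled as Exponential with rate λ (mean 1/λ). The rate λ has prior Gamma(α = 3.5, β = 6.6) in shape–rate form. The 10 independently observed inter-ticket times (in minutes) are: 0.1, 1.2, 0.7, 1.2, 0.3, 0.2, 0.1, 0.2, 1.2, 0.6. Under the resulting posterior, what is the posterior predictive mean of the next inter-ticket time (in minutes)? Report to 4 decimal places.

With a Gamma(shape α, rate β) prior on the exponential rate λ, the posterior after n observations with total T = Σxᵢ is Gamma(α+n, β+T).
Sum of observations T = 5.8 minutes; n = 10.
Posterior: Gamma(3.5+10, 6.6+5.8) = Gamma(13.5, 12.4).
The predictive distribution for the next observation is Lomax; its mean is β/(α−1) = 12.4/12.5 = 0.9920.

0.9920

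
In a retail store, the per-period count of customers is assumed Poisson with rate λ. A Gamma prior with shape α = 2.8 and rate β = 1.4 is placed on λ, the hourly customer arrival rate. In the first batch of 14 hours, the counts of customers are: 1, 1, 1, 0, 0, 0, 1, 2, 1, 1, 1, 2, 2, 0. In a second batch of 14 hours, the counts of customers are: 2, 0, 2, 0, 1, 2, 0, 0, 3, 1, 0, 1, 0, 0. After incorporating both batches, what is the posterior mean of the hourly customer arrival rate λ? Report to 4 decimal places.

With a Gamma(shape α, rate β) prior, the Poisson likelihood is conjugate: the posterior is Gamma(α + ΣXᵢ, β + n).
Batch 1: sum of counts S = 13 over n = 14 hours.
After batch 1: Gamma(α+S, β+n) = Gamma(2.8+13, 1.4+14) = Gamma(15.8, 15.4).
Batch 2: sum of counts S = 12 over n = 14 hours.
After batch 2: Gamma(α+S, β+n) = Gamma(15.8+12, 15.4+14) = Gamma(27.8, 29.4).
Posterior mean = α/β = 27.8/29.4 = 0.9456.

0.9456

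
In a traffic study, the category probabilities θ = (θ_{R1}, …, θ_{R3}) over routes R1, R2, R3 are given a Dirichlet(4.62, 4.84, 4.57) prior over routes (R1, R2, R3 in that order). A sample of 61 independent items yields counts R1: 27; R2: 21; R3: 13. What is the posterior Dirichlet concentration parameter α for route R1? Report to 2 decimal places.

31.62

The Dirichlet prior is conjugate to the Multinomial likelihood: each posterior αⱼ = prior αⱼ + observed count nⱼ.
Posterior concentration: (31.62, 25.84, 17.57), total = 75.03.
α_{R1} = 4.62 + 27 = 31.62.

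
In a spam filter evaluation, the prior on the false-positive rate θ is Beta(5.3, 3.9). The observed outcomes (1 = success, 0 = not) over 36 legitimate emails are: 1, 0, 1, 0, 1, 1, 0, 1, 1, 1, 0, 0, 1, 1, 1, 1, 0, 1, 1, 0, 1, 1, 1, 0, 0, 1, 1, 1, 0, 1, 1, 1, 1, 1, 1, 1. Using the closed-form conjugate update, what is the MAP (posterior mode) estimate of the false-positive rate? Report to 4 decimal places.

0.7014

The Beta prior is conjugate to a Binomial/Bernoulli likelihood; the update adds successes to α and failures to β.
Posterior: Beta(α+k, β+n−k) = Beta(5.3+26, 3.9+10) = Beta(31.3, 13.9).
Mode of Beta(a,b) for a,b>1 is (a−1)/(a+b−2) = 30.3/43.2 = 0.7014.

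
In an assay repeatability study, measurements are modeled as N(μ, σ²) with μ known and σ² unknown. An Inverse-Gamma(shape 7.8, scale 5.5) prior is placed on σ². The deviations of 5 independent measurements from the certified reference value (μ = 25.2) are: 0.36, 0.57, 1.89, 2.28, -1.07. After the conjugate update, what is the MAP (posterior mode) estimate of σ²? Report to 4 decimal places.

0.9456

With known mean μ and an Inverse-Gamma(α, β) prior on σ², the Normal likelihood is conjugate: posterior is Inv-Gamma(α + n/2, β + Σ(xᵢ−μ)²/2).
Σ(xᵢ−μ)² = (0.36)² + (0.57)² + (1.89)² + (2.28)² + (-1.07)² = 10.3699.
Posterior: Inv-Gamma(7.8 + 5/2, 5.5 + 10.3699/2) = Inv-Gamma(10.30, 10.68495).
Mode = β/(α+1) = 10.68495/11.30 = 0.9456.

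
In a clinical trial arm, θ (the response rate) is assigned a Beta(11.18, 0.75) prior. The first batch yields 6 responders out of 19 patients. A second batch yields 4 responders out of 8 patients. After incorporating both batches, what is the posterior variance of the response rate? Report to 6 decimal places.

0.006212

The Beta prior is conjugate to a Binomial/Bernoulli likelihood; the update adds successes to α and failures to β.
After batch 1: Beta(11.18+6, 0.75+13) = Beta(17.18, 13.75).
After batch 2: Beta(17.18+4, 13.75+4) = Beta(21.18, 17.75).
Var = αβ/((α+β)²(α+β+1)) = 21.18·17.75/(38.93²·39.93) = 0.006212.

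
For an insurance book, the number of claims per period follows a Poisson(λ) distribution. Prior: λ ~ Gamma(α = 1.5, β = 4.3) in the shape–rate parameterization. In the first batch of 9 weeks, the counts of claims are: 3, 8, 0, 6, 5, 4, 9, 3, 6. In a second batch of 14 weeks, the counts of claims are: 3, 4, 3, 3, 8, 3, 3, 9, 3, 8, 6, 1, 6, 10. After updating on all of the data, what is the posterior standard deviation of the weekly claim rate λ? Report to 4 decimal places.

With a Gamma(shape α, rate β) prior, the Poisson likelihood is conjugate: the posterior is Gamma(α + ΣXᵢ, β + n).
Batch 1: sum of counts S = 44 over n = 9 weeks.
After batch 1: Gamma(α+S, β+n) = Gamma(1.5+44, 4.3+9) = Gamma(45.5, 13.3).
Batch 2: sum of counts S = 70 over n = 14 weeks.
After batch 2: Gamma(α+S, β+n) = Gamma(45.5+70, 13.3+14) = Gamma(115.5, 27.3).
SD = √α/β = √115.5/27.3 = 0.3937.

0.3937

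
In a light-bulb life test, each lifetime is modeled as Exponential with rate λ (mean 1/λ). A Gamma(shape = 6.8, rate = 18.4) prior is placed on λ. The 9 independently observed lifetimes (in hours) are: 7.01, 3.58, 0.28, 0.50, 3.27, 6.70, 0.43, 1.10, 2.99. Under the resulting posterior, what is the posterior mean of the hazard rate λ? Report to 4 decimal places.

0.3570

With a Gamma(shape α, rate β) prior on the exponential rate λ, the posterior after n observations with total T = Σxᵢ is Gamma(α+n, β+T).
Sum of observations T = 25.86 hours; n = 9.
Posterior: Gamma(6.8+9, 18.4+25.86) = Gamma(15.8, 44.26).
Posterior mean of λ = α/β = 15.8/44.26 = 0.3570.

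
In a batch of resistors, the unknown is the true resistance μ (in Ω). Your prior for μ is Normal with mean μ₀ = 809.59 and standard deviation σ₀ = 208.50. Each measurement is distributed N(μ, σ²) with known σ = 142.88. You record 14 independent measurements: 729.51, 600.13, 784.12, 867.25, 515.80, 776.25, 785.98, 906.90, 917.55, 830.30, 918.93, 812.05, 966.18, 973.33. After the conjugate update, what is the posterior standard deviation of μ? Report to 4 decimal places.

37.5615

For Normal data with known variance σ², a Normal(μ₀, σ₀²) prior on μ is conjugate. Posterior precision = 1/σ₀² + n/σ²; posterior mean is the precision-weighted average of μ₀ and x̄.
σ₀² = 208.50² = 43472.25, σ² = 142.88² = 20414.6944; σ² + n·σ₀² = 20414.6944 + 14·43472.25 = 629026.1944.
Posterior precision = 1/σ₀² + n/σ² = 1/43472.25 + 14/20414.6944 = (σ² + n·σ₀²)/(σ₀²σ²) = 629026.1944/(43472.25·20414.6944); posterior variance σₙ² = σ₀²σ²/(σ² + n·σ₀²) = 43472.25·20414.6944/629026.1944 = 1410.867634.
Posterior SD = √σₙ² = √(43472.25·20414.6944/629026.1944) = 37.5615.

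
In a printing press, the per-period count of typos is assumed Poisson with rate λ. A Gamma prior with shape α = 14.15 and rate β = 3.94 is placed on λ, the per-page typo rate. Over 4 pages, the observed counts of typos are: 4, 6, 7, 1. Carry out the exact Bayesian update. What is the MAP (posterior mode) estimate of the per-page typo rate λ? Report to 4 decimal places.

3.9232

With a Gamma(shape α, rate β) prior, the Poisson likelihood is conjugate: the posterior is Gamma(α + ΣXᵢ, β + n).
Sum of counts S = 18 over n = 4 pages.
Posterior: Gamma(α+S, β+n) = Gamma(14.15+18, 3.94+4) = Gamma(32.15, 7.94).
Mode of Gamma(α,β) for α≥1 is (α−1)/β = 31.15/7.94 = 3.9232.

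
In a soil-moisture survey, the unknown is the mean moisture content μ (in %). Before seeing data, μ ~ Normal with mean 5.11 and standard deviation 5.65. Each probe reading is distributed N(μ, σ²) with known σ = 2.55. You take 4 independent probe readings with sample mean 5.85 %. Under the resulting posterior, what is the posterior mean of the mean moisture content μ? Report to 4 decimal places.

5.8141

For Normal data with known variance σ², a Normal(μ₀, σ₀²) prior on μ is conjugate. Posterior precision = 1/σ₀² + n/σ²; posterior mean is the precision-weighted average of μ₀ and x̄.
n·x̄ = 4·5.85 = 23.4.
σ₀² = 5.65² = 31.9225, σ² = 2.55² = 6.5025; σ² + n·σ₀² = 6.5025 + 4·31.9225 = 134.1925.
Posterior mean = (μ₀/σ₀² + n·x̄/σ²)/(1/σ₀² + n/σ²) = (σ²·μ₀ + σ₀²·n·x̄)/(σ² + n·σ₀²) = (6.5025·5.11 + 31.9225·23.4)/134.1925 = 780.214275/134.1925 = 5.8141.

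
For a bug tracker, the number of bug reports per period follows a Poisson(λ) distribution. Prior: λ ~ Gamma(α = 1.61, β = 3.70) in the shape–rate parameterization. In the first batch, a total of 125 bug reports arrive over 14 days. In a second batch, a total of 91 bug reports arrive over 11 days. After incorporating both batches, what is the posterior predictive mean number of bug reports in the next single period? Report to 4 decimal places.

7.5822

With a Gamma(shape α, rate β) prior, the Poisson likelihood is conjugate: the posterior is Gamma(α + ΣXᵢ, β + n).
After batch 1: Gamma(α+S, β+n) = Gamma(1.61+125, 3.70+14) = Gamma(126.61, 17.70).
After batch 2: Gamma(α+S, β+n) = Gamma(126.61+91, 17.70+11) = Gamma(217.61, 28.70).
The predictive distribution for one future period is NegBinom with mean α/β = 7.5822.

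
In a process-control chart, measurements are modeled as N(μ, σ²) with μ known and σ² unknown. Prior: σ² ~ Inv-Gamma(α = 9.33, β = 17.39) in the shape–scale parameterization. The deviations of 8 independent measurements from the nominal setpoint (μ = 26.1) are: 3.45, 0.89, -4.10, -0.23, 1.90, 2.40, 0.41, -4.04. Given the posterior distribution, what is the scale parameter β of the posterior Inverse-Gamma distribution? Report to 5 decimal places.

45.09860

With known mean μ and an Inverse-Gamma(α, β) prior on σ², the Normal likelihood is conjugate: posterior is Inv-Gamma(α + n/2, β + Σ(xᵢ−μ)²/2).
Σ(xᵢ−μ)² = (3.45)² + (0.89)² + (-4.10)² + (-0.23)² + (1.90)² + (2.40)² + (0.41)² + (-4.04)² = 55.4172.
Posterior: Inv-Gamma(9.33 + 8/2, 17.39 + 55.4172/2) = Inv-Gamma(13.33, 45.09860).
Posterior β = 45.09860.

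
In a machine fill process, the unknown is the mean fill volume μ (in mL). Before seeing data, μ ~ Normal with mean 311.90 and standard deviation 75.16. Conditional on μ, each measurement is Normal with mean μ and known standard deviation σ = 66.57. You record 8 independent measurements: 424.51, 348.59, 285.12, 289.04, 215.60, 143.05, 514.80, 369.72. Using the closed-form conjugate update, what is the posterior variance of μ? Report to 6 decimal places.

For Normal data with known variance σ², a Normal(μ₀, σ₀²) prior on μ is conjugate. Posterior precision = 1/σ₀² + n/σ²; posterior mean is the precision-weighted average of μ₀ and x̄.
σ₀² = 75.16² = 5649.0256, σ² = 66.57² = 4431.5649; σ² + n·σ₀² = 4431.5649 + 8·5649.0256 = 49623.7697.
Posterior precision = 1/σ₀² + n/σ² = 1/5649.0256 + 8/4431.5649 = (σ² + n·σ₀²)/(σ₀²σ²) = 49623.7697/(5649.0256·4431.5649); posterior variance σₙ² = σ₀²σ²/(σ² + n·σ₀²) = 5649.0256·4431.5649/49623.7697 = 504.476458.

504.476458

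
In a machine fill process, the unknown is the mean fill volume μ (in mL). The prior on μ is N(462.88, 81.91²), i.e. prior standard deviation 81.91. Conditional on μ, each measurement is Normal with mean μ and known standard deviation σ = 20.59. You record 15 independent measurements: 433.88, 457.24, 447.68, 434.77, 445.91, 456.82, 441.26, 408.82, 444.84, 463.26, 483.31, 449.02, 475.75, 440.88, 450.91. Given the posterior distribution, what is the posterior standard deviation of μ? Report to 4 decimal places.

For Normal data with known variance σ², a Normal(μ₀, σ₀²) prior on μ is conjugate. Posterior precision = 1/σ₀² + n/σ²; posterior mean is the precision-weighted average of μ₀ and x̄.
σ₀² = 81.91² = 6709.2481, σ² = 20.59² = 423.9481; σ² + n·σ₀² = 423.9481 + 15·6709.2481 = 101062.6696.
Posterior precision = 1/σ₀² + n/σ² = 1/6709.2481 + 15/423.9481 = (σ² + n·σ₀²)/(σ₀²σ²) = 101062.6696/(6709.2481·423.9481); posterior variance σₙ² = σ₀²σ²/(σ² + n·σ₀²) = 6709.2481·423.9481/101062.6696 = 28.144645.
Posterior SD = √σₙ² = √(6709.2481·423.9481/101062.6696) = 5.3052.

5.3052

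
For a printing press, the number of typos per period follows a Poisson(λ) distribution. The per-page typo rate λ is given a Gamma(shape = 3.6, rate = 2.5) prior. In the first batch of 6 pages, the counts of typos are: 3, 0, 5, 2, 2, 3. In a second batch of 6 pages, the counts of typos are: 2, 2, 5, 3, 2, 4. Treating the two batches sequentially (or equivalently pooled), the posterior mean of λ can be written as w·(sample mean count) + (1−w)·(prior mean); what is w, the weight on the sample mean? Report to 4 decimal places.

With a Gamma(shape α, rate β) prior, the Poisson likelihood is conjugate: the posterior is Gamma(α + ΣXᵢ, β + n).
Total number of pages: n = 6 + 6 = 12.
Posterior mean = (α₀+S)/(β₀+n) = [n/(β₀+n)]·(S/n) + [β₀/(β₀+n)]·(α₀/β₀), so only n and β₀ enter the weight.
Weight on data w = n/(β₀+n) = 12/(2.5+12) = 12/14.5 = 0.8276.

0.8276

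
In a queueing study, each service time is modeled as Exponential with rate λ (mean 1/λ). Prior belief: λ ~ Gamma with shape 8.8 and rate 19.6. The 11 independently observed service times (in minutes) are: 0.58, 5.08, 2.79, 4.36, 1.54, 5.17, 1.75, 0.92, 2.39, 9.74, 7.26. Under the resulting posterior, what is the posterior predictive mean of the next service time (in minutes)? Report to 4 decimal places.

3.2543

With a Gamma(shape α, rate β) prior on the exponential rate λ, the posterior after n observations with total T = Σxᵢ is Gamma(α+n, β+T).
Sum of observations T = 41.58 minutes; n = 11.
Posterior: Gamma(8.8+11, 19.6+41.58) = Gamma(19.8, 61.18).
The predictive distribution for the next observation is Lomax; its mean is β/(α−1) = 61.18/18.8 = 3.2543.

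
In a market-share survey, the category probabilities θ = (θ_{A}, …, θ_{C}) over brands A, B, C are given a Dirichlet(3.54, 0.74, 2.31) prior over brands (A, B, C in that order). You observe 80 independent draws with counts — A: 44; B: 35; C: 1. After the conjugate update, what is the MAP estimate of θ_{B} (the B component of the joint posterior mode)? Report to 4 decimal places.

The Dirichlet prior is conjugate to the Multinomial likelihood: each posterior αⱼ = prior αⱼ + observed count nⱼ.
Posterior concentration: (47.54, 35.74, 3.31), total = 86.59.
Joint mode component: (α_{B}−1)/(Σα−K) = 34.74/83.59 = 0.4156.

0.4156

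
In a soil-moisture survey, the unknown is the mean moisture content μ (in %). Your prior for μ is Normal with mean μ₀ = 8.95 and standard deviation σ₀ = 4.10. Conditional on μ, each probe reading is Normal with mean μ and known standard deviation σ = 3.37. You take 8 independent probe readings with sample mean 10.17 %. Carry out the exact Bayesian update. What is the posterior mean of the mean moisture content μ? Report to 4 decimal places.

10.0750

For Normal data with known variance σ², a Normal(μ₀, σ₀²) prior on μ is conjugate. Posterior precision = 1/σ₀² + n/σ²; posterior mean is the precision-weighted average of μ₀ and x̄.
n·x̄ = 8·10.17 = 81.36.
σ₀² = 4.10² = 16.81, σ² = 3.37² = 11.3569; σ² + n·σ₀² = 11.3569 + 8·16.81 = 145.8369.
Posterior mean = (μ₀/σ₀² + n·x̄/σ²)/(1/σ₀² + n/σ²) = (σ²·μ₀ + σ₀²·n·x̄)/(σ² + n·σ₀²) = (11.3569·8.95 + 16.81·81.36)/145.8369 = 1469.305855/145.8369 = 10.0750.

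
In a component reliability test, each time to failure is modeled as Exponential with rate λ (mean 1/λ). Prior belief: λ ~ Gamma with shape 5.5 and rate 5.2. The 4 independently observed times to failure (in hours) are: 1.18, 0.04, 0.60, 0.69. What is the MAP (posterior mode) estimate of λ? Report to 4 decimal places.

With a Gamma(shape α, rate β) prior on the exponential rate λ, the posterior after n observations with total T = Σxᵢ is Gamma(α+n, β+T).
Sum of observations T = 2.51 hours; n = 4.
Posterior: Gamma(5.5+4, 5.2+2.51) = Gamma(9.5, 7.71).
Mode = (α−1)/β = 1.1025.

1.1025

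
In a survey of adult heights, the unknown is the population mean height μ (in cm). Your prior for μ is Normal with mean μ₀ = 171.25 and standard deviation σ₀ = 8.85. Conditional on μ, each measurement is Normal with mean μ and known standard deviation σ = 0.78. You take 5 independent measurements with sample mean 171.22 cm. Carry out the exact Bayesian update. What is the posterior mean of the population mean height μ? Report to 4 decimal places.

For Normal data with known variance σ², a Normal(μ₀, σ₀²) prior on μ is conjugate. Posterior precision = 1/σ₀² + n/σ²; posterior mean is the precision-weighted average of μ₀ and x̄.
n·x̄ = 5·171.22 = 856.1.
σ₀² = 8.85² = 78.3225, σ² = 0.78² = 0.6084; σ² + n·σ₀² = 0.6084 + 5·78.3225 = 392.2209.
Posterior mean = (μ₀/σ₀² + n·x̄/σ²)/(1/σ₀² + n/σ²) = (σ²·μ₀ + σ₀²·n·x̄)/(σ² + n·σ₀²) = (0.6084·171.25 + 78.3225·856.1)/392.2209 = 67156.08075/392.2209 = 171.2200.

171.2200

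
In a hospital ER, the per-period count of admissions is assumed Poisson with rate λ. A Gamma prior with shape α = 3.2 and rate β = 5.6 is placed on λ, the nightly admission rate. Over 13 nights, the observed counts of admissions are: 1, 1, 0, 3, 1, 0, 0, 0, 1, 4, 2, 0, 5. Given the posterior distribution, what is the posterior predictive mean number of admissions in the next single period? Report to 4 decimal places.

1.1398

With a Gamma(shape α, rate β) prior, the Poisson likelihood is conjugate: the posterior is Gamma(α + ΣXᵢ, β + n).
Sum of counts S = 18 over n = 13 nights.
Posterior: Gamma(α+S, β+n) = Gamma(3.2+18, 5.6+13) = Gamma(21.2, 18.6).
The predictive distribution for one future period is NegBinom with mean α/β = 1.1398.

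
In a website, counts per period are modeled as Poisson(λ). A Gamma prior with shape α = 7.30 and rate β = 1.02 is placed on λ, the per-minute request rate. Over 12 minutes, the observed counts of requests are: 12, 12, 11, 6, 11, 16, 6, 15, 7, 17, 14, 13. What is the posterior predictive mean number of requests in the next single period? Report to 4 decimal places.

With a Gamma(shape α, rate β) prior, the Poisson likelihood is conjugate: the posterior is Gamma(α + ΣXᵢ, β + n).
Sum of counts S = 140 over n = 12 minutes.
Posterior: Gamma(α+S, β+n) = Gamma(7.30+140, 1.02+12) = Gamma(147.30, 13.02).
The predictive distribution for one future period is NegBinom with mean α/β = 11.3134.

11.3134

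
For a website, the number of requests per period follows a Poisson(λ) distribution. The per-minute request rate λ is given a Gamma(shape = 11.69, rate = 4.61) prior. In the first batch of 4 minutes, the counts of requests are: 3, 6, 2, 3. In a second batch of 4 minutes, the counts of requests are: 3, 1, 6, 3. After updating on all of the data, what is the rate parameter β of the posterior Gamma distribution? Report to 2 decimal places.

12.61

With a Gamma(shape α, rate β) prior, the Poisson likelihood is conjugate: the posterior is Gamma(α + ΣXᵢ, β + n).
Batch 1: sum of counts S = 14 over n = 4 minutes.
After batch 1: Gamma(α+S, β+n) = Gamma(11.69+14, 4.61+4) = Gamma(25.69, 8.61).
Batch 2: sum of counts S = 13 over n = 4 minutes.
After batch 2: Gamma(α+S, β+n) = Gamma(25.69+13, 8.61+4) = Gamma(38.69, 12.61).
Posterior β = 12.61.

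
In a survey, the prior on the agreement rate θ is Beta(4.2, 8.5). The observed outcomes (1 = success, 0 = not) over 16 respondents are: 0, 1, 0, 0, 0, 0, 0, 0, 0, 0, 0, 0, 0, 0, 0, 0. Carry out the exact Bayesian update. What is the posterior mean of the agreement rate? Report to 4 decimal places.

0.1812

The Beta prior is conjugate to a Binomial/Bernoulli likelihood; the update adds successes to α and failures to β.
Posterior: Beta(α+k, β+n−k) = Beta(4.2+1, 8.5+15) = Beta(5.2, 23.5).
Posterior mean = α/(α+β) = 5.2/28.7 = 0.1812.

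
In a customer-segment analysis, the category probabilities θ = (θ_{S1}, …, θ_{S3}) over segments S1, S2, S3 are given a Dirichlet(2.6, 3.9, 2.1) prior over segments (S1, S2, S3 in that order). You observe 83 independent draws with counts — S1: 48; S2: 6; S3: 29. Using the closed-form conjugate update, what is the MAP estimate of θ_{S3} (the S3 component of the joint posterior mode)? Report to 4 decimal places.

The Dirichlet prior is conjugate to the Multinomial likelihood: each posterior αⱼ = prior αⱼ + observed count nⱼ.
Posterior concentration: (50.6, 9.9, 31.1), total = 91.6.
Joint mode component: (α_{S3}−1)/(Σα−K) = 30.1/88.6 = 0.3397.

0.3397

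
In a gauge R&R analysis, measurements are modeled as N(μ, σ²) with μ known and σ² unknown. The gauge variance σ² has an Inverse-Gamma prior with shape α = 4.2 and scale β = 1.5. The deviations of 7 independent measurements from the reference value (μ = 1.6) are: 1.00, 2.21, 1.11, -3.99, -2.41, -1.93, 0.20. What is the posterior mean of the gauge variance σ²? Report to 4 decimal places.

2.6574

With known mean μ and an Inverse-Gamma(α, β) prior on σ², the Normal likelihood is conjugate: posterior is Inv-Gamma(α + n/2, β + Σ(xᵢ−μ)²/2).
Σ(xᵢ−μ)² = (1.00)² + (2.21)² + (1.11)² + (-3.99)² + (-2.41)² + (-1.93)² + (0.20)² = 32.6093.
Posterior: Inv-Gamma(4.2 + 7/2, 1.5 + 32.6093/2) = Inv-Gamma(7.70, 17.80465).
E[σ²|data] = β/(α−1) = 17.80465/6.70 = 2.6574.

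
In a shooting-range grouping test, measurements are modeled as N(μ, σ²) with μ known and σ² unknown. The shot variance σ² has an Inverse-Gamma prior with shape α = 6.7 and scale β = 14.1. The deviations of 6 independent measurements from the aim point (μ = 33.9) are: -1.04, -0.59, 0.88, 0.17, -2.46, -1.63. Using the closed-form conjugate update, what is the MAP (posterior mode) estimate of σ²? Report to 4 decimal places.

With known mean μ and an Inverse-Gamma(α, β) prior on σ², the Normal likelihood is conjugate: posterior is Inv-Gamma(α + n/2, β + Σ(xᵢ−μ)²/2).
Σ(xᵢ−μ)² = (-1.04)² + (-0.59)² + (0.88)² + (0.17)² + (-2.46)² + (-1.63)² = 10.9415.
Posterior: Inv-Gamma(6.7 + 6/2, 14.1 + 10.9415/2) = Inv-Gamma(9.70, 19.57075).
Mode = β/(α+1) = 19.57075/10.70 = 1.8290.

1.8290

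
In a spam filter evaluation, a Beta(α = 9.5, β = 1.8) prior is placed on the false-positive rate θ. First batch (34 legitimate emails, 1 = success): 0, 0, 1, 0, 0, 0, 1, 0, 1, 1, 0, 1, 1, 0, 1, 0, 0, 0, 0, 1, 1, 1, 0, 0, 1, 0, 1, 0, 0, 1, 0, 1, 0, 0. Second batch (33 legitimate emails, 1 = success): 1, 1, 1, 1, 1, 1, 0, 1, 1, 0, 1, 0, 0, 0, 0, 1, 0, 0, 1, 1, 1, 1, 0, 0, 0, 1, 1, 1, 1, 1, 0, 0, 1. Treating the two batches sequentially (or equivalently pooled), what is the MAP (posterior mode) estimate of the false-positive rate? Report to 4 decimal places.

0.5570

The Beta prior is conjugate to a Binomial/Bernoulli likelihood; the update adds successes to α and failures to β.
After batch 1: Beta(9.5+14, 1.8+20) = Beta(23.5, 21.8).
After batch 2: Beta(23.5+20, 21.8+13) = Beta(43.5, 34.8).
Mode of Beta(a,b) for a,b>1 is (a−1)/(a+b−2) = 42.5/76.3 = 0.5570.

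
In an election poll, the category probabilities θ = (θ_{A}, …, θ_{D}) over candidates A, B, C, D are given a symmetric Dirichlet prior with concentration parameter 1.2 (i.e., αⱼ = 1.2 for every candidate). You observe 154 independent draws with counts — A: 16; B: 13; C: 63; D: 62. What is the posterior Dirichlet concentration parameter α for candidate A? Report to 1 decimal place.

The Dirichlet prior is conjugate to the Multinomial likelihood: each posterior αⱼ = prior αⱼ + observed count nⱼ.
Posterior concentration: (17.2, 14.2, 64.2, 63.2), total = 158.8.
α_{A} = 1.2 + 16 = 17.2.

17.2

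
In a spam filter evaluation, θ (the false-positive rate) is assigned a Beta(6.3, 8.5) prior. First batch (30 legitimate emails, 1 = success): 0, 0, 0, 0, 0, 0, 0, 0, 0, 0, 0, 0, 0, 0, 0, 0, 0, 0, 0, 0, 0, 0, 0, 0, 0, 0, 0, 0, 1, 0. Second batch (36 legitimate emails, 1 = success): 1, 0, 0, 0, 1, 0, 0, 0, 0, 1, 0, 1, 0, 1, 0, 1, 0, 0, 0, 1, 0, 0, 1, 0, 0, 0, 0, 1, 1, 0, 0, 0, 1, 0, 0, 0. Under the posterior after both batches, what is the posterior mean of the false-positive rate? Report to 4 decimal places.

0.2265

The Beta prior is conjugate to a Binomial/Bernoulli likelihood; the update adds successes to α and failures to β.
After batch 1: Beta(6.3+1, 8.5+29) = Beta(7.3, 37.5).
After batch 2: Beta(7.3+11, 37.5+25) = Beta(18.3, 62.5).
Posterior mean = α/(α+β) = 18.3/80.8 = 0.2265.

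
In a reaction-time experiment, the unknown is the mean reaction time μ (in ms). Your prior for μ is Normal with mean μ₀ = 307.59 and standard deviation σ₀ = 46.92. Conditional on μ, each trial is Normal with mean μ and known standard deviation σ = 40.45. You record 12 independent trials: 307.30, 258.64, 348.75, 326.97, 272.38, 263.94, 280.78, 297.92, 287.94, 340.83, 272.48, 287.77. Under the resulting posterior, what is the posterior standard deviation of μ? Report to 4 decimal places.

11.3313

For Normal data with known variance σ², a Normal(μ₀, σ₀²) prior on μ is conjugate. Posterior precision = 1/σ₀² + n/σ²; posterior mean is the precision-weighted average of μ₀ and x̄.
σ₀² = 46.92² = 2201.4864, σ² = 40.45² = 1636.2025; σ² + n·σ₀² = 1636.2025 + 12·2201.4864 = 28054.0393.
Posterior precision = 1/σ₀² + n/σ² = 1/2201.4864 + 12/1636.2025 = (σ² + n·σ₀²)/(σ₀²σ²) = 28054.0393/(2201.4864·1636.2025); posterior variance σₙ² = σ₀²σ²/(σ² + n·σ₀²) = 2201.4864·1636.2025/28054.0393 = 128.397822.
Posterior SD = √σₙ² = √(2201.4864·1636.2025/28054.0393) = 11.3313.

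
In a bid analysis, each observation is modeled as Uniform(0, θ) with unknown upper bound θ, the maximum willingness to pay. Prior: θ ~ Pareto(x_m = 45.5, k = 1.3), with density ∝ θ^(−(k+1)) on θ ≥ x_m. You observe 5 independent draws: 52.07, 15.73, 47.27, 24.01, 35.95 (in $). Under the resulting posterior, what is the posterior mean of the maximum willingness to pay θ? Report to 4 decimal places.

A Pareto(scale x_m, shape k) prior on the upper bound θ of Uniform(0, θ) is conjugate: posterior is Pareto(max(x_m, max xᵢ), k + n).
Sample maximum = 52.07; prior scale x_m = 45.5 → posterior scale = max = 52.07.
Posterior shape = 1.3 + 5 = 6.3.
E[θ|data] = k·x_m/(k−1) = 6.3·52.07/5.3 = 61.8945.

61.8945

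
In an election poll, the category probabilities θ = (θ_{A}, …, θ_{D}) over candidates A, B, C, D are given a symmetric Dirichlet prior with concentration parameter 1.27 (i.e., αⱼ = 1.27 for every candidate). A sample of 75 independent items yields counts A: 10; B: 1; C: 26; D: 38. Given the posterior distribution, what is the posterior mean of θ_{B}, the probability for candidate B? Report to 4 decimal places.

The Dirichlet prior is conjugate to the Multinomial likelihood: each posterior αⱼ = prior αⱼ + observed count nⱼ.
Posterior concentration: (11.27, 2.27, 27.27, 39.27), total = 80.08.
E[θ_{B}|data] = α_{B}/Σα = 2.27/80.08 = 0.0283.

0.0283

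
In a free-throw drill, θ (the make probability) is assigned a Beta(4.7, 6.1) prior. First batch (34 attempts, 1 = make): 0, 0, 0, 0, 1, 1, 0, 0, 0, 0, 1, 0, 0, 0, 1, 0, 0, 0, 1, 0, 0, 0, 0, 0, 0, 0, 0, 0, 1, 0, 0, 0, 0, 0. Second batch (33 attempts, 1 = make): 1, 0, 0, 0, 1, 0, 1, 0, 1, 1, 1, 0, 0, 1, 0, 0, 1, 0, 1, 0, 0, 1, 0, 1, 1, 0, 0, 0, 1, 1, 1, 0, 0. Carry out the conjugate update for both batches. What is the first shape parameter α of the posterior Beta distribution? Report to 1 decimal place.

25.7

The Beta prior is conjugate to a Binomial/Bernoulli likelihood; the update adds successes to α and failures to β.
After batch 1: Beta(4.7+6, 6.1+28) = Beta(10.7, 34.1).
After batch 2: Beta(10.7+15, 34.1+18) = Beta(25.7, 52.1).
Posterior α = 25.7.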